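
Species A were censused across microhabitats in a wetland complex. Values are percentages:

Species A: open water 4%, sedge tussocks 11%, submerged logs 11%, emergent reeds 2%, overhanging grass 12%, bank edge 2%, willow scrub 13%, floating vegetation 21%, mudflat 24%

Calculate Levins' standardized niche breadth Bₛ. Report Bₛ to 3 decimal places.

0.658

Convert percentages to proportions (divide by 100).
Σpᵢ² = 0.04² + 0.11² + 0.11² + 0.02² + 0.12² + 0.02² + 0.13² + 0.21² + 0.24² = 0.0016 + 0.0121 + 0.0121 + 0.0004 + 0.0144 + 0.0004 + 0.0169 + 0.0441 + 0.0576 = 0.1596
B = 1 / 0.1596 = 6.26566
Bₛ = (B − 1)/(n − 1) = (6.26566 − 1)/(9 − 1) = 5.26566/8 = 0.65821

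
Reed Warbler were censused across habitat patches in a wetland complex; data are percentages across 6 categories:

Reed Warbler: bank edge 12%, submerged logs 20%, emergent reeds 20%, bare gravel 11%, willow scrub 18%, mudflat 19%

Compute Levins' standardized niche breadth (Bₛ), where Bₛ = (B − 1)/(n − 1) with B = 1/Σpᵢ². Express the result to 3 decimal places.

Convert percentages to proportions (divide by 100).
Σpᵢ² = 0.12² + 0.20² + 0.20² + 0.11² + 0.18² + 0.19² = 0.0144 + 0.0400 + 0.0400 + 0.0121 + 0.0324 + 0.0361 = 0.1750
B = 1 / 0.1750 = 5.71429
Bₛ = (B − 1)/(n − 1) = (5.71429 − 1)/(6 − 1) = 4.71429/5 = 0.94286

0.943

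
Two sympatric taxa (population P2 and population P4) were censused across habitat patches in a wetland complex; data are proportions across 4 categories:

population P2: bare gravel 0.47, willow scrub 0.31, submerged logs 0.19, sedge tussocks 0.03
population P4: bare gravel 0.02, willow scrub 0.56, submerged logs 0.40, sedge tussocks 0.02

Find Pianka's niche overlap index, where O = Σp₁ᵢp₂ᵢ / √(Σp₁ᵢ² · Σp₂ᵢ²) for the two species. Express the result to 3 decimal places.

Σ p₁ᵢp₂ᵢ = 0.0094 + 0.1736 + 0.0760 + 0.0006 = 0.2596
Σp_1ᵢ² = 0.47² + 0.31² + 0.19² + 0.03² = 0.2209 + 0.0961 + 0.0361 + 0.0009 = 0.3540
Σp_2ᵢ² = 0.02² + 0.56² + 0.40² + 0.02² = 0.0004 + 0.3136 + 0.1600 + 0.0004 = 0.4744
O = 0.2596 / √(0.3540 × 0.4744) = 0.2596 / 0.409802 = 0.63348

0.633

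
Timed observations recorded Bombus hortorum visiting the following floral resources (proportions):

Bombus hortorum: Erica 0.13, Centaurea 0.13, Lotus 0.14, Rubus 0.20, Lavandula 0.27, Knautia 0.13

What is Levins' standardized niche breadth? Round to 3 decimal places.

0.892

Σpᵢ² = 0.13² + 0.13² + 0.14² + 0.20² + 0.27² + 0.13² = 0.0169 + 0.0169 + 0.0196 + 0.0400 + 0.0729 + 0.0169 = 0.1832
B = 1 / 0.1832 = 5.45852
Bₛ = (B − 1)/(n − 1) = (5.45852 − 1)/(6 − 1) = 4.45852/5 = 0.89170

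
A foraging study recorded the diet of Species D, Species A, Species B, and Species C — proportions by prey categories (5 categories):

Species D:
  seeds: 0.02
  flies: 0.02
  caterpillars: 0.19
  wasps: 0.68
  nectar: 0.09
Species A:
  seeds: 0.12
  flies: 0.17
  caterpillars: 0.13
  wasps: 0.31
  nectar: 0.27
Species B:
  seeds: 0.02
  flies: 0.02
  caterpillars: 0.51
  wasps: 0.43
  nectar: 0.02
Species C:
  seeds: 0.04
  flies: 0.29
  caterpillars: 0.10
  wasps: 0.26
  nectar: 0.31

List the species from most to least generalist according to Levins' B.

Species A > Species C > Species B > Species D

Σp_Dᵢ² = 0.02² + 0.02² + 0.19² + 0.68² + 0.09² = 0.0004 + 0.0004 + 0.0361 + 0.4624 + 0.0081 = 0.5074
B_D = 1 / 0.5074 = 1.9708
Σp_Aᵢ² = 0.12² + 0.17² + 0.13² + 0.31² + 0.27² = 0.0144 + 0.0289 + 0.0169 + 0.0961 + 0.0729 = 0.2292
B_A = 1 / 0.2292 = 4.3630
Σp_Bᵢ² = 0.02² + 0.02² + 0.51² + 0.43² + 0.02² = 0.0004 + 0.0004 + 0.2601 + 0.1849 + 0.0004 = 0.4462
B_B = 1 / 0.4462 = 2.2411
Σp_Cᵢ² = 0.04² + 0.29² + 0.10² + 0.26² + 0.31² = 0.0016 + 0.0841 + 0.0100 + 0.0676 + 0.0961 = 0.2594
B_C = 1 / 0.2594 = 3.8551
Ranking by B (broadest → narrowest): Species A (4.36) > Species C (3.86) > Species B (2.24) > Species D (1.97)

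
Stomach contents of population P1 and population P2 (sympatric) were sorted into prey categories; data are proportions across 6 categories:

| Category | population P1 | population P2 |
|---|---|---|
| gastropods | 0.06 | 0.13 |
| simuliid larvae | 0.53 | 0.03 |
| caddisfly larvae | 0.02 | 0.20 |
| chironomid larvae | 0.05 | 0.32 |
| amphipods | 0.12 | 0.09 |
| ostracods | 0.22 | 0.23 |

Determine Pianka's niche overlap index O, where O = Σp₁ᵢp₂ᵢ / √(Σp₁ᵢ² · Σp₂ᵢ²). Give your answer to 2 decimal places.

Σ p₁ᵢp₂ᵢ = 0.0078 + 0.0159 + 0.0040 + 0.0160 + 0.0108 + 0.0506 = 0.1051
Σp_1ᵢ² = 0.06² + 0.53² + 0.02² + 0.05² + 0.12² + 0.22² = 0.0036 + 0.2809 + 0.0004 + 0.0025 + 0.0144 + 0.0484 = 0.3502
Σp_2ᵢ² = 0.13² + 0.03² + 0.20² + 0.32² + 0.09² + 0.23² = 0.0169 + 0.0009 + 0.0400 + 0.1024 + 0.0081 + 0.0529 = 0.2212
O = 0.1051 / √(0.3502 × 0.2212) = 0.1051 / 0.27832 = 0.3776

0.38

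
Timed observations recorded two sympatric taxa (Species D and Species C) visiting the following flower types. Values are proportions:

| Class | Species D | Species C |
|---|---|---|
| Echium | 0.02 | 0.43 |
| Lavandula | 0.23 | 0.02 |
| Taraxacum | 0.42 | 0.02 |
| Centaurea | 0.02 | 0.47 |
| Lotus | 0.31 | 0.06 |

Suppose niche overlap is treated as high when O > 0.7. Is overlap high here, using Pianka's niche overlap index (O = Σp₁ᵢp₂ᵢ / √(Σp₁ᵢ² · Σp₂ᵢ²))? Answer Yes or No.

Σ p₁ᵢp₂ᵢ = 0.0086 + 0.0046 + 0.0084 + 0.0094 + 0.0186 = 0.0496
Σp_1ᵢ² = 0.02² + 0.23² + 0.42² + 0.02² + 0.31² = 0.0004 + 0.0529 + 0.1764 + 0.0004 + 0.0961 = 0.3262
Σp_2ᵢ² = 0.43² + 0.02² + 0.02² + 0.47² + 0.06² = 0.1849 + 0.0004 + 0.0004 + 0.2209 + 0.0036 = 0.4102
O = 0.0496 / √(0.3262 × 0.4102) = 0.0496 / 0.36580 = 0.1356
O = 0.1356 < 0.7 → No.

No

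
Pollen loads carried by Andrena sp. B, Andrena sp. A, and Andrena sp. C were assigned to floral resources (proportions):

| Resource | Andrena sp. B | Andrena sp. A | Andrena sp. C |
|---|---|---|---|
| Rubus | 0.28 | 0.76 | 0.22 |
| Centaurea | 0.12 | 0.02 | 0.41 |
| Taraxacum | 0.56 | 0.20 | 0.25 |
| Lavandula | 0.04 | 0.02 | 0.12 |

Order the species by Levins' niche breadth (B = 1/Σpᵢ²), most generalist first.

Σp_Bᵢ² = 0.28² + 0.12² + 0.56² + 0.04² = 0.0784 + 0.0144 + 0.3136 + 0.0016 = 0.4080
B_B = 1 / 0.4080 = 2.4510
Σp_Aᵢ² = 0.76² + 0.02² + 0.20² + 0.02² = 0.5776 + 0.0004 + 0.0400 + 0.0004 = 0.6184
B_A = 1 / 0.6184 = 1.6171
Σp_Cᵢ² = 0.22² + 0.41² + 0.25² + 0.12² = 0.0484 + 0.1681 + 0.0625 + 0.0144 = 0.2934
B_C = 1 / 0.2934 = 3.4083
Ranking by B (broadest → narrowest): Andrena sp. C (3.41) > Andrena sp. B (2.45) > Andrena sp. A (1.62)

Andrena sp. C > Andrena sp. B > Andrena sp. A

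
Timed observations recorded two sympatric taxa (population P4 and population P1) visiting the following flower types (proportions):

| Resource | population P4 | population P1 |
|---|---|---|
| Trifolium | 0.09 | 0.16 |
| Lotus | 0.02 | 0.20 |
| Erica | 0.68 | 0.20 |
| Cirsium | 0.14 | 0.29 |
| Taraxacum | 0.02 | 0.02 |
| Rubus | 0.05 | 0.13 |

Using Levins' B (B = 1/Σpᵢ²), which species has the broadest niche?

population P1

Σp_P4ᵢ² = 0.09² + 0.02² + 0.68² + 0.14² + 0.02² + 0.05² = 0.0081 + 0.0004 + 0.4624 + 0.0196 + 0.0004 + 0.0025 = 0.4934
B_P4 = 1 / 0.4934 = 2.0268
Σp_P1ᵢ² = 0.16² + 0.20² + 0.20² + 0.29² + 0.02² + 0.13² = 0.0256 + 0.0400 + 0.0400 + 0.0841 + 0.0004 + 0.0169 = 0.2070
B_P1 = 1 / 0.2070 = 4.8309
Highest B → broadest niche (most generalist): population P1 (B = 4.83).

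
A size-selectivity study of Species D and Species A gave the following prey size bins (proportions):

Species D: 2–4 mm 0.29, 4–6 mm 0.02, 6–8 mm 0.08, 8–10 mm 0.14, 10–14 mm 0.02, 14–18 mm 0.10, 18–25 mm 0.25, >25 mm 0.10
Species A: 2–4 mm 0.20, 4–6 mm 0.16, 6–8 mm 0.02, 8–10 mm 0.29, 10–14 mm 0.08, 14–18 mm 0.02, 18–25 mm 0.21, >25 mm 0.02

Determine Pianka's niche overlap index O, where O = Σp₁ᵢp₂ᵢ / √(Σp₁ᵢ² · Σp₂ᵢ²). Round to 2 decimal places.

0.82

Σ p₁ᵢp₂ᵢ = 0.0580 + 0.0032 + 0.0016 + 0.0406 + 0.0016 + 0.0020 + 0.0525 + 0.0020 = 0.1615
Σp_1ᵢ² = 0.29² + 0.02² + 0.08² + 0.14² + 0.02² + 0.10² + 0.25² + 0.10² = 0.0841 + 0.0004 + 0.0064 + 0.0196 + 0.0004 + 0.0100 + 0.0625 + 0.0100 = 0.1934
Σp_2ᵢ² = 0.20² + 0.16² + 0.02² + 0.29² + 0.08² + 0.02² + 0.21² + 0.02² = 0.0400 + 0.0256 + 0.0004 + 0.0841 + 0.0064 + 0.0004 + 0.0441 + 0.0004 = 0.2014
O = 0.1615 / √(0.1934 × 0.2014) = 0.1615 / 0.19736 = 0.8183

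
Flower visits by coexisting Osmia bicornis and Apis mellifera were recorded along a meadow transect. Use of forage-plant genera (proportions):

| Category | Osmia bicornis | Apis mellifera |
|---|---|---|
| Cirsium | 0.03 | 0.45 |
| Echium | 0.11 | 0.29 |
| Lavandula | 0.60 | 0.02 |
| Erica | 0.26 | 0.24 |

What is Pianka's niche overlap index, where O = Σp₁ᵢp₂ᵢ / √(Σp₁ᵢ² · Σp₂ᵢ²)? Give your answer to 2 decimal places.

Σ p₁ᵢp₂ᵢ = 0.0135 + 0.0319 + 0.0120 + 0.0624 = 0.1198
Σp_1ᵢ² = 0.03² + 0.11² + 0.60² + 0.26² = 0.0009 + 0.0121 + 0.3600 + 0.0676 = 0.4406
Σp_2ᵢ² = 0.45² + 0.29² + 0.02² + 0.24² = 0.2025 + 0.0841 + 0.0004 + 0.0576 = 0.3446
O = 0.1198 / √(0.4406 × 0.3446) = 0.1198 / 0.38965 = 0.3075

0.31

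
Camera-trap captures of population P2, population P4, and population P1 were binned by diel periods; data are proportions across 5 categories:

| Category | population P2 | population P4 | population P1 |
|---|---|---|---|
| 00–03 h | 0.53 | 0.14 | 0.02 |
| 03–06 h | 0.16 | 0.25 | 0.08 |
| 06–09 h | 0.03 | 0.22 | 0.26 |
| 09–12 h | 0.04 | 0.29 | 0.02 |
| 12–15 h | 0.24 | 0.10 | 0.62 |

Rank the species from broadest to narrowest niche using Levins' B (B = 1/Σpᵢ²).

Σp_P2ᵢ² = 0.53² + 0.16² + 0.03² + 0.04² + 0.24² = 0.2809 + 0.0256 + 0.0009 + 0.0016 + 0.0576 = 0.3666
B_P2 = 1 / 0.3666 = 2.7278
Σp_P4ᵢ² = 0.14² + 0.25² + 0.22² + 0.29² + 0.10² = 0.0196 + 0.0625 + 0.0484 + 0.0841 + 0.0100 = 0.2246
B_P4 = 1 / 0.2246 = 4.4524
Σp_P1ᵢ² = 0.02² + 0.08² + 0.26² + 0.02² + 0.62² = 0.0004 + 0.0064 + 0.0676 + 0.0004 + 0.3844 = 0.4592
B_P1 = 1 / 0.4592 = 2.1777
Ranking by B (broadest → narrowest): population P4 (4.45) > population P2 (2.73) > population P1 (2.18)

population P4 > population P2 > population P1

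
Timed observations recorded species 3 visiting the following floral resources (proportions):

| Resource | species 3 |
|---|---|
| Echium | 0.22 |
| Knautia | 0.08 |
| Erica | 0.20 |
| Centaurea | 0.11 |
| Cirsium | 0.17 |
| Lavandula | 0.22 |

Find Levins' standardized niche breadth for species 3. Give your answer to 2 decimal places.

0.89

Σpᵢ² = 0.22² + 0.08² + 0.20² + 0.11² + 0.17² + 0.22² = 0.0484 + 0.0064 + 0.0400 + 0.0121 + 0.0289 + 0.0484 = 0.1842
B = 1 / 0.1842 = 5.4289
Bₛ = (B − 1)/(n − 1) = (5.4289 − 1)/(6 − 1) = 4.4289/5 = 0.8858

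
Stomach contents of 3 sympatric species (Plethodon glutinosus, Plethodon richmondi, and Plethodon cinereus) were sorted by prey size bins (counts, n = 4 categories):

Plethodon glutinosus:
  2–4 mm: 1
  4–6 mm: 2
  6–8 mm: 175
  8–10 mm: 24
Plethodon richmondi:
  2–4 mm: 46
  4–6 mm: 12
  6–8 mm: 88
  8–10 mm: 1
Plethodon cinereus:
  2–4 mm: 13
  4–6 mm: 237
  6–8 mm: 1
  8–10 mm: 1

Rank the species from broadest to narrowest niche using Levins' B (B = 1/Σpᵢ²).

Plethodon richmondi > Plethodon glutinosus > Plethodon cinereus

Proportions for Plethodon glutinosus (n=202): 1/202=0.0050, 2/202=0.0099, 175/202=0.8663, 24/202=0.1188
Proportions for Plethodon richmondi (n=147): 46/147=0.3129, 12/147=0.0816, 88/147=0.5986, 1/147=0.0068
Proportions for Plethodon cinereus (n=252): 13/252=0.0516, 237/252=0.9405, 1/252=0.0040, 1/252=0.0040
Σp_glutᵢ² = 0.0050² + 0.0099² + 0.8663² + 0.1188² = 0.000025 + 0.000098 + 0.750476 + 0.014113 = 0.764712
B_glut = 1 / 0.764712 = 1.3077
Σp_richᵢ² = 0.3129² + 0.0816² + 0.5986² + 0.0068² = 0.097906 + 0.006659 + 0.358322 + 0.000046 = 0.462933
B_rich = 1 / 0.462933 = 2.1601
Σp_cineᵢ² = 0.0516² + 0.9405² + 0.0040² + 0.0040² = 0.002663 + 0.884540 + 0.000016 + 0.000016 = 0.887235
B_cine = 1 / 0.887235 = 1.1271
Ranking by B (broadest → narrowest): Plethodon richmondi (2.16) > Plethodon glutinosus (1.31) > Plethodon cinereus (1.13)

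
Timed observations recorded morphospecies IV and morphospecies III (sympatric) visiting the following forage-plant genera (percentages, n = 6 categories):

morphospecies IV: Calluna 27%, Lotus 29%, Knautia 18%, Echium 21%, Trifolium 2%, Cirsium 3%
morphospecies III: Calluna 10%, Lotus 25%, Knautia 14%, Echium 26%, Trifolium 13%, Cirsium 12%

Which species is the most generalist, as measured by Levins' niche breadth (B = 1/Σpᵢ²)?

Convert percentages to proportions (divide by 100).
Σp_IVᵢ² = 0.27² + 0.29² + 0.18² + 0.21² + 0.02² + 0.03² = 0.0729 + 0.0841 + 0.0324 + 0.0441 + 0.0004 + 0.0009 = 0.2348
B_IV = 1 / 0.2348 = 4.2589
Σp_IIIᵢ² = 0.10² + 0.25² + 0.14² + 0.26² + 0.13² + 0.12² = 0.0100 + 0.0625 + 0.0196 + 0.0676 + 0.0169 + 0.0144 = 0.1910
B_III = 1 / 0.1910 = 5.2356
Highest B → broadest niche (most generalist): morphospecies III (B = 5.24).

morphospecies III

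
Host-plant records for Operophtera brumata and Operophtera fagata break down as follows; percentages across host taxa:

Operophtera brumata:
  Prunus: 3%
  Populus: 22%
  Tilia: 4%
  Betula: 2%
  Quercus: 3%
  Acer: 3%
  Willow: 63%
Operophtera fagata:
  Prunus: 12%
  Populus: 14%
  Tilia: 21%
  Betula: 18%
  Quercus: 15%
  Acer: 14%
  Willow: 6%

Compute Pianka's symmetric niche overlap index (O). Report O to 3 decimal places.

Convert percentages to proportions (divide by 100).
Σ p₁ᵢp₂ᵢ = 0.0036 + 0.0308 + 0.0084 + 0.0036 + 0.0045 + 0.0042 + 0.0378 = 0.0929
Σp_1ᵢ² = 0.03² + 0.22² + 0.04² + 0.02² + 0.03² + 0.03² + 0.63² = 0.0009 + 0.0484 + 0.0016 + 0.0004 + 0.0009 + 0.0009 + 0.3969 = 0.4500
Σp_2ᵢ² = 0.12² + 0.14² + 0.21² + 0.18² + 0.15² + 0.14² + 0.06² = 0.0144 + 0.0196 + 0.0441 + 0.0324 + 0.0225 + 0.0196 + 0.0036 = 0.1562
O = 0.0929 / √(0.4500 × 0.1562) = 0.0929 / 0.265123 = 0.35040

0.350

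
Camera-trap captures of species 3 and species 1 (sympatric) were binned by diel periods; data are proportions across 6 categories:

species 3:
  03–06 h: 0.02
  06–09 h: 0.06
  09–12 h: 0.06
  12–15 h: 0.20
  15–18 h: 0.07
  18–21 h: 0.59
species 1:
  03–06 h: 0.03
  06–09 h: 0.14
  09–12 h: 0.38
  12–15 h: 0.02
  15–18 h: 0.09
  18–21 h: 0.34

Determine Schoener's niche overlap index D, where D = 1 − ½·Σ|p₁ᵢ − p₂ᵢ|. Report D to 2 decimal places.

Σ|p₁ᵢ − p₂ᵢ| = 0.01 + 0.08 + 0.32 + 0.18 + 0.02 + 0.25 = 0.86
D = 1 − ½ × 0.86 = 1 − 0.430 = 0.5700

0.57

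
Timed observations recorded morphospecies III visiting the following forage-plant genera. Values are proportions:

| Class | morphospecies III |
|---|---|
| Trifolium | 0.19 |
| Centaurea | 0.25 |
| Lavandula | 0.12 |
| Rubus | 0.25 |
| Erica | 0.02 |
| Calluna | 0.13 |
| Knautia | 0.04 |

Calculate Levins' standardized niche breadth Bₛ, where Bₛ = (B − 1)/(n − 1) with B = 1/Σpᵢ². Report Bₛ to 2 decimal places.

0.69

Σpᵢ² = 0.19² + 0.25² + 0.12² + 0.25² + 0.02² + 0.13² + 0.04² = 0.0361 + 0.0625 + 0.0144 + 0.0625 + 0.0004 + 0.0169 + 0.0016 = 0.1944
B = 1 / 0.1944 = 5.1440
Bₛ = (B − 1)/(n − 1) = (5.1440 − 1)/(7 − 1) = 4.1440/6 = 0.6907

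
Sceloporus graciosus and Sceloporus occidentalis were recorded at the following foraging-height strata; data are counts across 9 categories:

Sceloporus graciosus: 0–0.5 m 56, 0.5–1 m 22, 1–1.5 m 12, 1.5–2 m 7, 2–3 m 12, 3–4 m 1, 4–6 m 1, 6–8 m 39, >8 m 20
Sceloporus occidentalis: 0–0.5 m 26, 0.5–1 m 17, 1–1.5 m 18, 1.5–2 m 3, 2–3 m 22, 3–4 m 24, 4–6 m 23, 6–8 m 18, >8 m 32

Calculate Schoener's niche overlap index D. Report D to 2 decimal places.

Proportions for Sceloporus graciosus (n=170): 56/170=0.3294, 22/170=0.1294, 12/170=0.0706, 7/170=0.0412, 12/170=0.0706, 1/170=0.0059, 1/170=0.0059, 39/170=0.2294, 20/170=0.1176
Proportions for Sceloporus occidentalis (n=183): 26/183=0.1421, 17/183=0.0929, 18/183=0.0984, 3/183=0.0164, 22/183=0.1202, 24/183=0.1311, 23/183=0.1257, 18/183=0.0984, 32/183=0.1749
Σ|p₁ᵢ − p₂ᵢ| = 0.1873 + 0.0365 + 0.0278 + 0.0248 + 0.0496 + 0.1252 + 0.1198 + 0.1310 + 0.0573 = 0.7593
D = 1 − ½ × 0.7593 = 1 − 0.37965 = 0.62035

0.62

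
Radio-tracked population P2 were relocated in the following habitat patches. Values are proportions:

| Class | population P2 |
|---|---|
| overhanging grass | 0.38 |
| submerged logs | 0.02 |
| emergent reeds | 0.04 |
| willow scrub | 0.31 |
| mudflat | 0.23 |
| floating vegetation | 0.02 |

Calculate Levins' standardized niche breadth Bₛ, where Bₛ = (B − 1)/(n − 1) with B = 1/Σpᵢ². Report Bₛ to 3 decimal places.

0.476

Σpᵢ² = 0.38² + 0.02² + 0.04² + 0.31² + 0.23² + 0.02² = 0.1444 + 0.0004 + 0.0016 + 0.0961 + 0.0529 + 0.0004 = 0.2958
B = 1 / 0.2958 = 3.38066
Bₛ = (B − 1)/(n − 1) = (3.38066 − 1)/(6 − 1) = 2.38066/5 = 0.47613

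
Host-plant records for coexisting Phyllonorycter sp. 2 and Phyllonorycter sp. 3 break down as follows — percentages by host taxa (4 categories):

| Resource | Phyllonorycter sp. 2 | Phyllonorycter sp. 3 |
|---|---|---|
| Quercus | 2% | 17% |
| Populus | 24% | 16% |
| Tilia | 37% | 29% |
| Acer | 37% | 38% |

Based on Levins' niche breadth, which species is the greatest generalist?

Convert percentages to proportions (divide by 100).
Σp_2ᵢ² = 0.02² + 0.24² + 0.37² + 0.37² = 0.0004 + 0.0576 + 0.1369 + 0.1369 = 0.3318
B_2 = 1 / 0.3318 = 3.0139
Σp_3ᵢ² = 0.17² + 0.16² + 0.29² + 0.38² = 0.0289 + 0.0256 + 0.0841 + 0.1444 = 0.2830
B_3 = 1 / 0.2830 = 3.5336
Highest B → broadest niche (most generalist): Phyllonorycter sp. 3 (B = 3.53).

Phyllonorycter sp. 3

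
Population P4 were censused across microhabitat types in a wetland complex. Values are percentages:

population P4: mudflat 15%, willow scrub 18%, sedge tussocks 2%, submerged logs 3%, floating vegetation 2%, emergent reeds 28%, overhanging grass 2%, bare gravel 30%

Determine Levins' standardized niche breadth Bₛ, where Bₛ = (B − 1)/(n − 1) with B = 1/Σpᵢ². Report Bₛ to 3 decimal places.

Convert percentages to proportions (divide by 100).
Σpᵢ² = 0.15² + 0.18² + 0.02² + 0.03² + 0.02² + 0.28² + 0.02² + 0.30² = 0.0225 + 0.0324 + 0.0004 + 0.0009 + 0.0004 + 0.0784 + 0.0004 + 0.0900 = 0.2254
B = 1 / 0.2254 = 4.43656
Bₛ = (B − 1)/(n − 1) = (4.43656 − 1)/(8 − 1) = 3.43656/7 = 0.49094

0.491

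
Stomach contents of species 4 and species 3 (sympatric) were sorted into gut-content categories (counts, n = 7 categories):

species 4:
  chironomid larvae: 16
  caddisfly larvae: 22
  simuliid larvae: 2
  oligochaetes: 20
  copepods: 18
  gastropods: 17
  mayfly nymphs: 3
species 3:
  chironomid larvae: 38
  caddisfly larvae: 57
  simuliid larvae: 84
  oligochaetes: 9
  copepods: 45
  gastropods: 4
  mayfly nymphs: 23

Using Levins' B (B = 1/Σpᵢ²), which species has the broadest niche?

Proportions for species 4 (n=98): 16/98=0.1633, 22/98=0.2245, 2/98=0.0204, 20/98=0.2041, 18/98=0.1837, 17/98=0.1735, 3/98=0.0306
Proportions for species 3 (n=260): 38/260=0.1462, 57/260=0.2192, 84/260=0.3231, 9/260=0.0346, 45/260=0.1731, 4/260=0.0154, 23/260=0.0885
Σp_4ᵢ² = 0.1633² + 0.2245² + 0.0204² + 0.2041² + 0.1837² + 0.1735² + 0.0306² = 0.026667 + 0.050400 + 0.000416 + 0.041657 + 0.033746 + 0.030102 + 0.000936 = 0.183924
B_4 = 1 / 0.183924 = 5.4370
Σp_3ᵢ² = 0.1462² + 0.2192² + 0.3231² + 0.0346² + 0.1731² + 0.0154² + 0.0885² = 0.021374 + 0.048049 + 0.104394 + 0.001197 + 0.029964 + 0.000237 + 0.007832 = 0.213047
B_3 = 1 / 0.213047 = 4.6938
Highest B → broadest niche (most generalist): species 4 (B = 5.44).

species 4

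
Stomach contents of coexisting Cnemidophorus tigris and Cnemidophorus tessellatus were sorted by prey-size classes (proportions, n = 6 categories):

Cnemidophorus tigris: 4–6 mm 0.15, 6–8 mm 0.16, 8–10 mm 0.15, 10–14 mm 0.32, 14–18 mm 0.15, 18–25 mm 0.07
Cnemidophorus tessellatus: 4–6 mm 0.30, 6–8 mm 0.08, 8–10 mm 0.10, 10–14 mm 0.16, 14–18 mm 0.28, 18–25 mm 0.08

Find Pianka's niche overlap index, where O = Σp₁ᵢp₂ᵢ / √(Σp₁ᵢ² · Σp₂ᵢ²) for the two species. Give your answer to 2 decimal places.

0.82

Σ p₁ᵢp₂ᵢ = 0.0450 + 0.0128 + 0.0150 + 0.0512 + 0.0420 + 0.0056 = 0.1716
Σp_1ᵢ² = 0.15² + 0.16² + 0.15² + 0.32² + 0.15² + 0.07² = 0.0225 + 0.0256 + 0.0225 + 0.1024 + 0.0225 + 0.0049 = 0.2004
Σp_2ᵢ² = 0.30² + 0.08² + 0.10² + 0.16² + 0.28² + 0.08² = 0.0900 + 0.0064 + 0.0100 + 0.0256 + 0.0784 + 0.0064 = 0.2168
O = 0.1716 / √(0.2004 × 0.2168) = 0.1716 / 0.20844 = 0.8233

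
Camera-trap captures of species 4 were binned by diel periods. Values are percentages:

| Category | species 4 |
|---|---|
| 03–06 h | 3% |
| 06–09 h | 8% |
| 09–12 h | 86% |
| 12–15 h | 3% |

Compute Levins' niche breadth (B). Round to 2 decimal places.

1.34

Convert percentages to proportions (divide by 100).
Σpᵢ² = 0.03² + 0.08² + 0.86² + 0.03² = 0.0009 + 0.0064 + 0.7396 + 0.0009 = 0.7478
B = 1 / 0.7478 = 1.3373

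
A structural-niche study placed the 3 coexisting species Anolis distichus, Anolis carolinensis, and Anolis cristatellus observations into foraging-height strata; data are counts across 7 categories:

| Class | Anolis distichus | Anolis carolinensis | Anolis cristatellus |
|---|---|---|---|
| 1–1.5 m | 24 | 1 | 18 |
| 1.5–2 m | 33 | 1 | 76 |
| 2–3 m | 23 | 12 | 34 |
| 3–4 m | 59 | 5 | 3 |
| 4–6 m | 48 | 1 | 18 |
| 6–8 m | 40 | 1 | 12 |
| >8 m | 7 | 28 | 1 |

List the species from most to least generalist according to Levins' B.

Anolis distichus > Anolis cristatellus > Anolis carolinensis

Proportions for Anolis distichus (n=234): 24/234=0.1026, 33/234=0.1410, 23/234=0.0983, 59/234=0.2521, 48/234=0.2051, 40/234=0.1709, 7/234=0.0299
Proportions for Anolis carolinensis (n=49): 1/49=0.0204, 1/49=0.0204, 12/49=0.2449, 5/49=0.1020, 1/49=0.0204, 1/49=0.0204, 28/49=0.5714
Proportions for Anolis cristatellus (n=162): 18/162=0.1111, 76/162=0.4691, 34/162=0.2099, 3/162=0.0185, 18/162=0.1111, 12/162=0.0741, 1/162=0.0062
Σp_distᵢ² = 0.1026² + 0.1410² + 0.0983² + 0.2521² + 0.2051² + 0.1709² + 0.0299² = 0.010527 + 0.019881 + 0.009663 + 0.063554 + 0.042066 + 0.029207 + 0.000894 = 0.175792
B_dist = 1 / 0.175792 = 5.6885
Σp_caroᵢ² = 0.0204² + 0.0204² + 0.2449² + 0.1020² + 0.0204² + 0.0204² + 0.5714² = 0.000416 + 0.000416 + 0.059976 + 0.010404 + 0.000416 + 0.000416 + 0.326498 = 0.398542
B_caro = 1 / 0.398542 = 2.5091
Σp_crisᵢ² = 0.1111² + 0.4691² + 0.2099² + 0.0185² + 0.1111² + 0.0741² + 0.0062² = 0.012343 + 0.220055 + 0.044058 + 0.000342 + 0.012343 + 0.005491 + 0.000038 = 0.294670
B_cris = 1 / 0.294670 = 3.3936
Ranking by B (broadest → narrowest): Anolis distichus (5.69) > Anolis cristatellus (3.39) > Anolis carolinensis (2.51)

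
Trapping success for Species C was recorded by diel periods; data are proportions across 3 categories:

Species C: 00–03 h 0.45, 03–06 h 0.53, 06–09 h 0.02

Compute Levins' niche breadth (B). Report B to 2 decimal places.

2.07

Σpᵢ² = 0.45² + 0.53² + 0.02² = 0.2025 + 0.2809 + 0.0004 = 0.4838
B = 1 / 0.4838 = 2.0670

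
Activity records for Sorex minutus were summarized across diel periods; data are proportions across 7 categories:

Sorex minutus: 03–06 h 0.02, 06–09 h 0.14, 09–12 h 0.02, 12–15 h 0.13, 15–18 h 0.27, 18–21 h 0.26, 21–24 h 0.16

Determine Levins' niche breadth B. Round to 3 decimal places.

4.916

Σpᵢ² = 0.02² + 0.14² + 0.02² + 0.13² + 0.27² + 0.26² + 0.16² = 0.0004 + 0.0196 + 0.0004 + 0.0169 + 0.0729 + 0.0676 + 0.0256 = 0.2034
B = 1 / 0.2034 = 4.91642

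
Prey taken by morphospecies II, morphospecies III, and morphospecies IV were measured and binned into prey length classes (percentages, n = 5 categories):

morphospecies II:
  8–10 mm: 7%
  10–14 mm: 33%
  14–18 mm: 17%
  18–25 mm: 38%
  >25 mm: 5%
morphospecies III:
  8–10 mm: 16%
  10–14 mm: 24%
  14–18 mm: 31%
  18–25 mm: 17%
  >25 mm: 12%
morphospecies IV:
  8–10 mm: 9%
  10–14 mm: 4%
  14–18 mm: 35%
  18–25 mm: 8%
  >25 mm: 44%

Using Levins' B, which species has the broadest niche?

morphospecies III

Convert percentages to proportions (divide by 100).
Σp_IIᵢ² = 0.07² + 0.33² + 0.17² + 0.38² + 0.05² = 0.0049 + 0.1089 + 0.0289 + 0.1444 + 0.0025 = 0.2896
B_II = 1 / 0.2896 = 3.4530
Σp_IIIᵢ² = 0.16² + 0.24² + 0.31² + 0.17² + 0.12² = 0.0256 + 0.0576 + 0.0961 + 0.0289 + 0.0144 = 0.2226
B_III = 1 / 0.2226 = 4.4924
Σp_IVᵢ² = 0.09² + 0.04² + 0.35² + 0.08² + 0.44² = 0.0081 + 0.0016 + 0.1225 + 0.0064 + 0.1936 = 0.3322
B_IV = 1 / 0.3322 = 3.0102
Highest B → broadest niche (most generalist): morphospecies III (B = 4.49).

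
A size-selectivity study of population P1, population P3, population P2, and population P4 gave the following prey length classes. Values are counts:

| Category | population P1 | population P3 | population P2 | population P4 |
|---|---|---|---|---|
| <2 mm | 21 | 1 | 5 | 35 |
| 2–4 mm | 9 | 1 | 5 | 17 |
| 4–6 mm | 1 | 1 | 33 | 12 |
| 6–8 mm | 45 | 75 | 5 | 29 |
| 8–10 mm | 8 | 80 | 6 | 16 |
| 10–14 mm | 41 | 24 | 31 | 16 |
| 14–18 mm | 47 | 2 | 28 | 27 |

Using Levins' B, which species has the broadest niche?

Proportions for population P1 (n=172): 21/172=0.1221, 9/172=0.0523, 1/172=0.0058, 45/172=0.2616, 8/172=0.0465, 41/172=0.2384, 47/172=0.2733
Proportions for population P3 (n=184): 1/184=0.0054, 1/184=0.0054, 1/184=0.0054, 75/184=0.4076, 80/184=0.4348, 24/184=0.1304, 2/184=0.0109
Proportions for population P2 (n=113): 5/113=0.0442, 5/113=0.0442, 33/113=0.2920, 5/113=0.0442, 6/113=0.0531, 31/113=0.2743, 28/113=0.2478
Proportions for population P4 (n=152): 35/152=0.2303, 17/152=0.1118, 12/152=0.0789, 29/152=0.1908, 16/152=0.1053, 16/152=0.1053, 27/152=0.1776
Σp_P1ᵢ² = 0.1221² + 0.0523² + 0.0058² + 0.2616² + 0.0465² + 0.2384² + 0.2733² = 0.014908 + 0.002735 + 0.000034 + 0.068435 + 0.002162 + 0.056835 + 0.074693 = 0.219802
B_P1 = 1 / 0.219802 = 4.5495
Σp_P3ᵢ² = 0.0054² + 0.0054² + 0.0054² + 0.4076² + 0.4348² + 0.1304² + 0.0109² = 0.000029 + 0.000029 + 0.000029 + 0.166138 + 0.189051 + 0.017004 + 0.000119 = 0.372399
B_P3 = 1 / 0.372399 = 2.6853
Σp_P2ᵢ² = 0.0442² + 0.0442² + 0.2920² + 0.0442² + 0.0531² + 0.2743² + 0.2478² = 0.001954 + 0.001954 + 0.085264 + 0.001954 + 0.002820 + 0.075240 + 0.061405 = 0.230591
B_P2 = 1 / 0.230591 = 4.3367
Σp_P4ᵢ² = 0.2303² + 0.1118² + 0.0789² + 0.1908² + 0.1053² + 0.1053² + 0.1776² = 0.053038 + 0.012499 + 0.006225 + 0.036405 + 0.011088 + 0.011088 + 0.031542 = 0.161885
B_P4 = 1 / 0.161885 = 6.1772
Highest B → broadest niche (most generalist): population P4 (B = 6.18).

population P4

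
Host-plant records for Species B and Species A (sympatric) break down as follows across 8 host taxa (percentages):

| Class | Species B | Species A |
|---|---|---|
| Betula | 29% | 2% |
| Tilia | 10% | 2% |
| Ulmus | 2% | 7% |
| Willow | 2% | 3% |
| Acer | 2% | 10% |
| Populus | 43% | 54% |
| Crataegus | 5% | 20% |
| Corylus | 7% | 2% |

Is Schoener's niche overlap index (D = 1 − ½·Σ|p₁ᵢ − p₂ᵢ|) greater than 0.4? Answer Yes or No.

Yes

Convert percentages to proportions (divide by 100).
Σ|p₁ᵢ − p₂ᵢ| = 0.27 + 0.08 + 0.05 + 0.01 + 0.08 + 0.11 + 0.15 + 0.05 = 0.80
D = 1 − ½ × 0.80 = 1 − 0.400 = 0.6000
D = 0.6000 > 0.4 → Yes.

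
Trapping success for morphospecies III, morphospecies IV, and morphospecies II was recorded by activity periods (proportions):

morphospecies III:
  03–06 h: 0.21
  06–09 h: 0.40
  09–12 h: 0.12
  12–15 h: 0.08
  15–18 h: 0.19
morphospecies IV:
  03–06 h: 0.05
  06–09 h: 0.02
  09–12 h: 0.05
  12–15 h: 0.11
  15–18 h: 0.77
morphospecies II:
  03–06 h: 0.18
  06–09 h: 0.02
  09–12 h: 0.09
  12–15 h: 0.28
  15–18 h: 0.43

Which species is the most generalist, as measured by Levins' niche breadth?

morphospecies III

Σp_IIIᵢ² = 0.21² + 0.40² + 0.12² + 0.08² + 0.19² = 0.0441 + 0.1600 + 0.0144 + 0.0064 + 0.0361 = 0.2610
B_III = 1 / 0.2610 = 3.8314
Σp_IVᵢ² = 0.05² + 0.02² + 0.05² + 0.11² + 0.77² = 0.0025 + 0.0004 + 0.0025 + 0.0121 + 0.5929 = 0.6104
B_IV = 1 / 0.6104 = 1.6383
Σp_IIᵢ² = 0.18² + 0.02² + 0.09² + 0.28² + 0.43² = 0.0324 + 0.0004 + 0.0081 + 0.0784 + 0.1849 = 0.3042
B_II = 1 / 0.3042 = 3.2873
Highest B → broadest niche (most generalist): morphospecies III (B = 3.83).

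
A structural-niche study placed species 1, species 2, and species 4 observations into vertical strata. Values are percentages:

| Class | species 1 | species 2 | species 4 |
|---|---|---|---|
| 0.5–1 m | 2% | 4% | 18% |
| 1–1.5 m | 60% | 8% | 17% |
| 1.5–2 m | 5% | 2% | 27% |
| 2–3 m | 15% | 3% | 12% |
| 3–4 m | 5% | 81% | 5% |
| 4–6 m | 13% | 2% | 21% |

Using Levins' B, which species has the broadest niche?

species 4

Convert percentages to proportions (divide by 100).
Σp_1ᵢ² = 0.02² + 0.60² + 0.05² + 0.15² + 0.05² + 0.13² = 0.0004 + 0.3600 + 0.0025 + 0.0225 + 0.0025 + 0.0169 = 0.4048
B_1 = 1 / 0.4048 = 2.4704
Σp_2ᵢ² = 0.04² + 0.08² + 0.02² + 0.03² + 0.81² + 0.02² = 0.0016 + 0.0064 + 0.0004 + 0.0009 + 0.6561 + 0.0004 = 0.6658
B_2 = 1 / 0.6658 = 1.5020
Σp_4ᵢ² = 0.18² + 0.17² + 0.27² + 0.12² + 0.05² + 0.21² = 0.0324 + 0.0289 + 0.0729 + 0.0144 + 0.0025 + 0.0441 = 0.1952
B_4 = 1 / 0.1952 = 5.1230
Highest B → broadest niche (most generalist): species 4 (B = 5.12).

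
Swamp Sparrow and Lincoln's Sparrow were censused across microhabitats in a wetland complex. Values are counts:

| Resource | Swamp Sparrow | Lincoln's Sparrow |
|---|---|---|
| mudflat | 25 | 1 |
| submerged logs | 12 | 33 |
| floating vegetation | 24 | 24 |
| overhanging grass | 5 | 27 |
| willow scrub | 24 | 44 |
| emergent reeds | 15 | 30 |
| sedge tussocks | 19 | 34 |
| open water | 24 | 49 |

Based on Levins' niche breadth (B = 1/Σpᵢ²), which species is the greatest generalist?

Swamp Sparrow

Proportions for Swamp Sparrow (n=148): 25/148=0.1689, 12/148=0.0811, 24/148=0.1622, 5/148=0.0338, 24/148=0.1622, 15/148=0.1014, 19/148=0.1284, 24/148=0.1622
Proportions for Lincoln's Sparrow (n=242): 1/242=0.0041, 33/242=0.1364, 24/242=0.0992, 27/242=0.1116, 44/242=0.1818, 30/242=0.1240, 34/242=0.1405, 49/242=0.2025
Σp_Swamᵢ² = 0.1689² + 0.0811² + 0.1622² + 0.0338² + 0.1622² + 0.1014² + 0.1284² + 0.1622² = 0.028527 + 0.006577 + 0.026309 + 0.001142 + 0.026309 + 0.010282 + 0.016487 + 0.026309 = 0.141942
B_Swam = 1 / 0.141942 = 7.0451
Σp_Lincᵢ² = 0.0041² + 0.1364² + 0.0992² + 0.1116² + 0.1818² + 0.1240² + 0.1405² + 0.2025² = 0.000017 + 0.018605 + 0.009841 + 0.012455 + 0.033051 + 0.015376 + 0.019740 + 0.041006 = 0.150091
B_Linc = 1 / 0.150091 = 6.6626
Highest B → broadest niche (most generalist): Swamp Sparrow (B = 7.05).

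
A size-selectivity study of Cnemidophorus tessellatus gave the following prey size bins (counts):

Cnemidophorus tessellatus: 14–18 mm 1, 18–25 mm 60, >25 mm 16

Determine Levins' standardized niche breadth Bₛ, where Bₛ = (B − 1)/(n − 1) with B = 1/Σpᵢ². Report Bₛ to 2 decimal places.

Proportions for Cnemidophorus tessellatus (n=77): 1/77=0.0130, 60/77=0.7792, 16/77=0.2078
Σpᵢ² = 0.0130² + 0.7792² + 0.2078² = 0.000169 + 0.607153 + 0.043181 = 0.650503
B = 1 / 0.650503 = 1.5373
Bₛ = (B − 1)/(n − 1) = (1.5373 − 1)/(3 − 1) = 0.5373/2 = 0.2687

0.27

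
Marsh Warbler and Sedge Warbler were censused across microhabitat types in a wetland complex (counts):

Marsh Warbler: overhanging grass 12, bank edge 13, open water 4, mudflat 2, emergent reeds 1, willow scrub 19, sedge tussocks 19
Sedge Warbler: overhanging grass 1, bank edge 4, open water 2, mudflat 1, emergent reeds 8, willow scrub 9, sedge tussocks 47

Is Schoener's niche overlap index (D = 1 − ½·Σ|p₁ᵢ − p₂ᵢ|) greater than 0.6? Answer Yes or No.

Proportions for Marsh Warbler (n=70): 12/70=0.1714, 13/70=0.1857, 4/70=0.0571, 2/70=0.0286, 1/70=0.0143, 19/70=0.2714, 19/70=0.2714
Proportions for Sedge Warbler (n=72): 1/72=0.0139, 4/72=0.0556, 2/72=0.0278, 1/72=0.0139, 8/72=0.1111, 9/72=0.1250, 47/72=0.6528
Σ|p₁ᵢ − p₂ᵢ| = 0.1575 + 0.1301 + 0.0293 + 0.0147 + 0.0968 + 0.1464 + 0.3814 = 0.9562
D = 1 − ½ × 0.9562 = 1 − 0.47810 = 0.52190
D = 0.52190 < 0.6 → No.

No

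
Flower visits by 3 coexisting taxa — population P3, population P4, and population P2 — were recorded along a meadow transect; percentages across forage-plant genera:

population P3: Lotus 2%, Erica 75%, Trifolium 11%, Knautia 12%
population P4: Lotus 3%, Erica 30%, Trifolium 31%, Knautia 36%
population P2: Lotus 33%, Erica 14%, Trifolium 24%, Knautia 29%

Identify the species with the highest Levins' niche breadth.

Convert percentages to proportions (divide by 100).
Σp_P3ᵢ² = 0.02² + 0.75² + 0.11² + 0.12² = 0.0004 + 0.5625 + 0.0121 + 0.0144 = 0.5894
B_P3 = 1 / 0.5894 = 1.6966
Σp_P4ᵢ² = 0.03² + 0.30² + 0.31² + 0.36² = 0.0009 + 0.0900 + 0.0961 + 0.1296 = 0.3166
B_P4 = 1 / 0.3166 = 3.1586
Σp_P2ᵢ² = 0.33² + 0.14² + 0.24² + 0.29² = 0.1089 + 0.0196 + 0.0576 + 0.0841 = 0.2702
B_P2 = 1 / 0.2702 = 3.7010
Highest B → broadest niche (most generalist): population P2 (B = 3.70).

population P2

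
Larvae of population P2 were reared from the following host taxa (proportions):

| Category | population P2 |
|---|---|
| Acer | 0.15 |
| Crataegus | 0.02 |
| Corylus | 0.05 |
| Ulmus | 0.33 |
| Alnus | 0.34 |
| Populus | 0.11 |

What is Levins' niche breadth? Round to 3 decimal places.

3.817

Σpᵢ² = 0.15² + 0.02² + 0.05² + 0.33² + 0.34² + 0.11² = 0.0225 + 0.0004 + 0.0025 + 0.1089 + 0.1156 + 0.0121 = 0.2620
B = 1 / 0.2620 = 3.81679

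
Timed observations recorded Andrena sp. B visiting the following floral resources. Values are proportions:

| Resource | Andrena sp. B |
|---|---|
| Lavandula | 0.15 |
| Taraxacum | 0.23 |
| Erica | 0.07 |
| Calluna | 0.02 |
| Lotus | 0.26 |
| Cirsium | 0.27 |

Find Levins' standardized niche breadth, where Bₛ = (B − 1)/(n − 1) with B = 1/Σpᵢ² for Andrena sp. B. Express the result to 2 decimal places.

Σpᵢ² = 0.15² + 0.23² + 0.07² + 0.02² + 0.26² + 0.27² = 0.0225 + 0.0529 + 0.0049 + 0.0004 + 0.0676 + 0.0729 = 0.2212
B = 1 / 0.2212 = 4.5208
Bₛ = (B − 1)/(n − 1) = (4.5208 − 1)/(6 − 1) = 3.5208/5 = 0.7042

0.70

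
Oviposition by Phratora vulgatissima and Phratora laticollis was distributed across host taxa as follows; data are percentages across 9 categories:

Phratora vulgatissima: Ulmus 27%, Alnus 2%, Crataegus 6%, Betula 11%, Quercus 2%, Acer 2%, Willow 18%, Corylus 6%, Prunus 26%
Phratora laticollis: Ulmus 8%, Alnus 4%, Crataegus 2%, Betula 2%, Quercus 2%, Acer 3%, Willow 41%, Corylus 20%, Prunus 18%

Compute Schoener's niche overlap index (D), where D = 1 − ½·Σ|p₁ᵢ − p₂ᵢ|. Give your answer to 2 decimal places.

Convert percentages to proportions (divide by 100).
Σ|p₁ᵢ − p₂ᵢ| = 0.19 + 0.02 + 0.04 + 0.09 + 0.00 + 0.01 + 0.23 + 0.14 + 0.08 = 0.80
D = 1 − ½ × 0.80 = 1 − 0.400 = 0.6000

0.60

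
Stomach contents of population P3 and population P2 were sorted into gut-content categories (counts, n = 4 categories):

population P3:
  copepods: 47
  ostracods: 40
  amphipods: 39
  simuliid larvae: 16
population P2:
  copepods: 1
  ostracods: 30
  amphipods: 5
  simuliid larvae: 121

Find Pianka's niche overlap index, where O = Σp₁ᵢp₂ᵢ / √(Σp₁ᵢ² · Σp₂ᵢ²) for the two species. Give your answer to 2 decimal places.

0.36

Proportions for population P3 (n=142): 47/142=0.3310, 40/142=0.2817, 39/142=0.2746, 16/142=0.1127
Proportions for population P2 (n=157): 1/157=0.0064, 30/157=0.1911, 5/157=0.0318, 121/157=0.7707
Σ p₁ᵢp₂ᵢ = 0.002118 + 0.053833 + 0.008732 + 0.086858 = 0.151541
Σp_1ᵢ² = 0.3310² + 0.2817² + 0.2746² + 0.1127² = 0.109561 + 0.079355 + 0.075405 + 0.012701 = 0.277022
Σp_2ᵢ² = 0.0064² + 0.1911² + 0.0318² + 0.7707² = 0.000041 + 0.036519 + 0.001011 + 0.593978 = 0.631549
O = 0.151541 / √(0.277022 × 0.631549) = 0.151541 / 0.4182738 = 0.3623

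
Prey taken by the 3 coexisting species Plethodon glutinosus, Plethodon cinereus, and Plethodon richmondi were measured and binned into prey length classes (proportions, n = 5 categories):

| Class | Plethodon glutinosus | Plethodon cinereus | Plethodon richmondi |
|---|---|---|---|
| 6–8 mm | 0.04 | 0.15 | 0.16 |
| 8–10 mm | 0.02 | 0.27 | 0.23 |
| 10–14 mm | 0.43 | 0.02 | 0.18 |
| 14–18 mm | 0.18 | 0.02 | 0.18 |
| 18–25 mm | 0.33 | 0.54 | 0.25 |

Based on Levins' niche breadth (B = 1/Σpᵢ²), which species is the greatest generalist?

Σp_glutᵢ² = 0.04² + 0.02² + 0.43² + 0.18² + 0.33² = 0.0016 + 0.0004 + 0.1849 + 0.0324 + 0.1089 = 0.3282
B_glut = 1 / 0.3282 = 3.0469
Σp_cineᵢ² = 0.15² + 0.27² + 0.02² + 0.02² + 0.54² = 0.0225 + 0.0729 + 0.0004 + 0.0004 + 0.2916 = 0.3878
B_cine = 1 / 0.3878 = 2.5786
Σp_richᵢ² = 0.16² + 0.23² + 0.18² + 0.18² + 0.25² = 0.0256 + 0.0529 + 0.0324 + 0.0324 + 0.0625 = 0.2058
B_rich = 1 / 0.2058 = 4.8591
Highest B → broadest niche (most generalist): Plethodon richmondi (B = 4.86).

Plethodon richmondi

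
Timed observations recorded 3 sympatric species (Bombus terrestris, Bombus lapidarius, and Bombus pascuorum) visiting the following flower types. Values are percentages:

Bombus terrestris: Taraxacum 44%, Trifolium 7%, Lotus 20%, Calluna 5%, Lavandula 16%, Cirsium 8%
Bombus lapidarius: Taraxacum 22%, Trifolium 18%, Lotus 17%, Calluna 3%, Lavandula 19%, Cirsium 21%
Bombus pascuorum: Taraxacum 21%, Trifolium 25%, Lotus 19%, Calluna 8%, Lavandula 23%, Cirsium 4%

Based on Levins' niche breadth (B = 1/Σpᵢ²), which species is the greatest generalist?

Bombus lapidarius

Convert percentages to proportions (divide by 100).
Σp_terrᵢ² = 0.44² + 0.07² + 0.20² + 0.05² + 0.16² + 0.08² = 0.1936 + 0.0049 + 0.0400 + 0.0025 + 0.0256 + 0.0064 = 0.2730
B_terr = 1 / 0.2730 = 3.6630
Σp_lapiᵢ² = 0.22² + 0.18² + 0.17² + 0.03² + 0.19² + 0.21² = 0.0484 + 0.0324 + 0.0289 + 0.0009 + 0.0361 + 0.0441 = 0.1908
B_lapi = 1 / 0.1908 = 5.2411
Σp_pascᵢ² = 0.21² + 0.25² + 0.19² + 0.08² + 0.23² + 0.04² = 0.0441 + 0.0625 + 0.0361 + 0.0064 + 0.0529 + 0.0016 = 0.2036
B_pasc = 1 / 0.2036 = 4.9116
Highest B → broadest niche (most generalist): Bombus lapidarius (B = 5.24).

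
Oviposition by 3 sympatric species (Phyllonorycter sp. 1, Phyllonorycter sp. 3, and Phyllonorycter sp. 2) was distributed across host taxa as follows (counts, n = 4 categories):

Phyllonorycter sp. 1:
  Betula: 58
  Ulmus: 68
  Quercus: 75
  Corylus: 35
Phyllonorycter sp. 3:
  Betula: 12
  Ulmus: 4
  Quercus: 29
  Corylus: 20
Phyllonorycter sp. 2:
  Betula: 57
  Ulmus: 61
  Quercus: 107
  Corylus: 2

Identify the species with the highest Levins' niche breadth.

Proportions for Phyllonorycter sp. 1 (n=236): 58/236=0.2458, 68/236=0.2881, 75/236=0.3178, 35/236=0.1483
Proportions for Phyllonorycter sp. 3 (n=65): 12/65=0.1846, 4/65=0.0615, 29/65=0.4462, 20/65=0.3077
Proportions for Phyllonorycter sp. 2 (n=227): 57/227=0.2511, 61/227=0.2687, 107/227=0.4714, 2/227=0.0088
Σp_1ᵢ² = 0.2458² + 0.2881² + 0.3178² + 0.1483² = 0.060418 + 0.083002 + 0.100997 + 0.021993 = 0.266410
B_1 = 1 / 0.266410 = 3.7536
Σp_3ᵢ² = 0.1846² + 0.0615² + 0.4462² + 0.3077² = 0.034077 + 0.003782 + 0.199094 + 0.094679 = 0.331632
B_3 = 1 / 0.331632 = 3.0154
Σp_2ᵢ² = 0.2511² + 0.2687² + 0.4714² + 0.0088² = 0.063051 + 0.072200 + 0.222218 + 0.000077 = 0.357546
B_2 = 1 / 0.357546 = 2.7968
Highest B → broadest niche (most generalist): Phyllonorycter sp. 1 (B = 3.75).

Phyllonorycter sp. 1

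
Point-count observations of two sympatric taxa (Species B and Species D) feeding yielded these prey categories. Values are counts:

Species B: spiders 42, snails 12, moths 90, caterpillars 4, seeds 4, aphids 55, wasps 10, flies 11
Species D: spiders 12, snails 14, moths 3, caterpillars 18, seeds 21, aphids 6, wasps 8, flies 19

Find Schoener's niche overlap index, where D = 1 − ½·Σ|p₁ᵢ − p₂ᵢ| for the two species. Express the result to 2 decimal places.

0.39

Proportions for Species B (n=228): 42/228=0.1842, 12/228=0.0526, 90/228=0.3947, 4/228=0.0175, 4/228=0.0175, 55/228=0.2412, 10/228=0.0439, 11/228=0.0482
Proportions for Species D (n=101): 12/101=0.1188, 14/101=0.1386, 3/101=0.0297, 18/101=0.1782, 21/101=0.2079, 6/101=0.0594, 8/101=0.0792, 19/101=0.1881
Σ|p₁ᵢ − p₂ᵢ| = 0.0654 + 0.0860 + 0.3650 + 0.1607 + 0.1904 + 0.1818 + 0.0353 + 0.1399 = 1.2245
D = 1 − ½ × 1.2245 = 1 − 0.61225 = 0.38775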